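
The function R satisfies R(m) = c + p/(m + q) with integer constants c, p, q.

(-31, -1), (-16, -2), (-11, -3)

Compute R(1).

15

(R(m) − c)(m + q) = p for each data point; the three points give a linear system in c and q, then p follows.
Solving: c = 0, q = 1, p = 30, so R(m) = 30/(m + 1).
Then R(1) = 0 + 30/2 = 15.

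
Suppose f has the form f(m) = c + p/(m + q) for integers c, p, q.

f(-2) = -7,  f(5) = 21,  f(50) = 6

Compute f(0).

-19

(f(m) − c)(m + q) = p for each data point; the three points give a linear system in c and q, then p follows.
Solving: c = 5, q = -2, p = 48, so f(m) = 5 + 48/(m − 2).
Then f(0) = 5 + 48/(-2) = -19.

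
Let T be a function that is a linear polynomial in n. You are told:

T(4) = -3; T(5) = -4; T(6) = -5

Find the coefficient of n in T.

-1

First differences: -1, -1.
Level-1 differences are constant, so T has degree 1.
Fitting a degree-1 polynomial gives T(n) = -n + 1.
The coefficient of n is -1.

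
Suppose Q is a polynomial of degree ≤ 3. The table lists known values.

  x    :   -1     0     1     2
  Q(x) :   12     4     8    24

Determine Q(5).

144

Write Q(x) = ax³ + bx² + cx + d; the 4 given values yield a linear system in the 4 coefficients.
Solving, the leading coefficient vanishes, and Q(x) = 6x² - 2x + 4.
Then Q(5) = 144.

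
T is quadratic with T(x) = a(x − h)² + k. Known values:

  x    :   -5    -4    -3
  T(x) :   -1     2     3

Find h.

First differences 3, 1; second difference -2 = 2a, so a = -1.
Expanding, the x-coefficient is −2ah = 2h; matching it to the data gives h = -3, and then k = 3.
So T(x) = -1(x + 3)² + 3.
Hence h = -3.

-3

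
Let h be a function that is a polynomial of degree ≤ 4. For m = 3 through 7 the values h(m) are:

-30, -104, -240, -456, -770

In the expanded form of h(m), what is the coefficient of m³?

First differences: -74, -136, -216, -314. Second differences: -62, -80, -98. Third differences: -18, -18.
Level-3 differences are constant, so h has degree 3.
Fitting a degree-3 polynomial gives h(m) = -3m³ + 5m² + 2m.
The coefficient of m³ is -3.

-3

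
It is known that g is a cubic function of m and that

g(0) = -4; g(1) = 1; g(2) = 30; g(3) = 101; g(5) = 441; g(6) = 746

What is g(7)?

1165

Write g(m) = am³ + bm² + cm + d; the 6 given values yield a linear system in the 4 coefficients.
Solving, g(m) = 3m³ + 3m² - m - 4.
Then g(7) = 1165.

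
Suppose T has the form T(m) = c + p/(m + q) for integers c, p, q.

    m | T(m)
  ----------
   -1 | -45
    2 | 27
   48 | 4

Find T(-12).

(T(m) − c)(m + q) = p for each data point; the three points give a linear system in c and q, then p follows.
Solving: c = 3, q = 0, p = 48, so T(m) = 3 + 48/(m + 0).
Then T(-12) = 3 + 48/(-12) = -1.

-1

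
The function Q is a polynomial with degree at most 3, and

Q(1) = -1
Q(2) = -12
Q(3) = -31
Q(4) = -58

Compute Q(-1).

First differences: -11, -19, -27. Second differences: -8, -8.
Level-2 differences are constant, so Q has degree 2.
Fitting a degree-2 polynomial gives Q(t) = -4t² + t + 2.
Then Q(-1) = -3.

-3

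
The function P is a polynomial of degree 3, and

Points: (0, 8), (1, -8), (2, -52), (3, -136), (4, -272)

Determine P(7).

-1112

First differences: -16, -44, -84, -136. Second differences: -28, -40, -52. Third differences: -12, -12.
Level-3 differences are constant, so P has degree 3.
Fitting a degree-3 polynomial gives P(t) = -2t³ - 8t² - 6t + 8.
Then P(7) = -1112.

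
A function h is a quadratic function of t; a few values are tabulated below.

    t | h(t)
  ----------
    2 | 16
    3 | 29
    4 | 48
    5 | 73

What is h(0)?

8

First differences: 13, 19, 25. Second differences: 6, 6.
Level-2 differences are constant, so h has degree 2.
Fitting a degree-2 polynomial gives h(t) = 3t² - 2t + 8.
Then h(0) = 8.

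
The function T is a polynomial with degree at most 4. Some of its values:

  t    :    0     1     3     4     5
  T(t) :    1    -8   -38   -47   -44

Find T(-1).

-2

Write T(t) = at^4 + bt³ + ct² + dt + e; the 5 given values yield a linear system in the 5 coefficients.
Solving, the leading coefficient vanishes, and T(t) = t³ - 6t² - 4t + 1.
Then T(-1) = -2.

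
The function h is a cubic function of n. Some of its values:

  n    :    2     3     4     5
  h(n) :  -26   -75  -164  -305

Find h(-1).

1

Write h(n) = an³ + bn² + cn + d; the 4 given values yield a linear system in the 4 coefficients.
Solving, h(n) = -2n³ - 2n² - n.
Then h(-1) = 1.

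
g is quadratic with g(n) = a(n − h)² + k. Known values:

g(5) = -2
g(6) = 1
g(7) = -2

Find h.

First differences 3, -3; second difference -6 = 2a, so a = -3.
Expanding, the n-coefficient is −2ah = 6h; matching it to the data gives h = 6, and then k = 1.
So g(n) = -3(n − 6)² + 1.
Hence h = 6.

6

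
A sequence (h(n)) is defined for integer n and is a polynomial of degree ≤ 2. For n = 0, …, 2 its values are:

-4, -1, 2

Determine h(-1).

First differences: 3, 3.
Level-1 differences are constant, so h has degree 1.
Fitting a degree-1 polynomial gives h(n) = 3n - 4.
Then h(-1) = -7.

-7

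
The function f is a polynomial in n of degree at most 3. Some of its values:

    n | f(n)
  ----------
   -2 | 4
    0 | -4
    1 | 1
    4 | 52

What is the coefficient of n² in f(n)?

Write f(n) = an³ + bn² + cn + d; the 4 given values yield a linear system in the 4 coefficients.
Solving, the leading coefficient vanishes, and f(n) = 3n² + 2n - 4.
The coefficient of n² is 3.

3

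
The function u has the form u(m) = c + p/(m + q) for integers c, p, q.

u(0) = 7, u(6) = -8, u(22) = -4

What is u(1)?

(u(m) − c)(m + q) = p for each data point; the three points give a linear system in c and q, then p follows.
Solving: c = -3, q = -2, p = -20, so u(m) = -3 − 20/(m − 2).
Then u(1) = -3 − 20/(-1) = 17.

17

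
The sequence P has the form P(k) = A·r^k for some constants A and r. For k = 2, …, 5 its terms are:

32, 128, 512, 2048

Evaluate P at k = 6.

8192

Consecutive ratio: 128/32 = 4, and 512/128 = 4, so r = 4.
Then A·4^2 = 32 gives A = 2, and P(k) = 2·4^k.
P(6) = 2·4^6 = 8192.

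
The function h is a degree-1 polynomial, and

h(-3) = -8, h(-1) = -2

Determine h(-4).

Write h(m) = am + b; the 2 given values yield a linear system in the 2 coefficients.
Solving, h(m) = 3m + 1.
Then h(-4) = -11.

-11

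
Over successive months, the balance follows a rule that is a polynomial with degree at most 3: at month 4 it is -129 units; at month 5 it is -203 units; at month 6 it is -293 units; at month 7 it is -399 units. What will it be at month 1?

-3

Write the value at x as Q(x).
Write Q(x) = ax³ + bx² + cx + d; the 4 given values yield a linear system in the 4 coefficients.
Solving, the leading coefficient vanishes, and Q(x) = -8x² - 2x + 7.
Then Q(1) = -3.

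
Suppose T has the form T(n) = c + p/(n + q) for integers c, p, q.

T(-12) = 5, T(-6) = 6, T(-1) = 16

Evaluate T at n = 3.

0

(T(n) − c)(n + q) = p for each data point; the three points give a linear system in c and q, then p follows.
Solving: c = 4, q = 0, p = -12, so T(n) = 4 − 12/(n + 0).
Then T(3) = 4 − 12/3 = 0.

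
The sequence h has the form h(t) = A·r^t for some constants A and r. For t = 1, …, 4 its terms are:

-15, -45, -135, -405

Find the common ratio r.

3

Consecutive ratio: -45/(-15) = 3, and -135/(-45) = 3, so r = 3.
Then A·3^1 = -15 gives A = -5, and h(t) = -5·3^t.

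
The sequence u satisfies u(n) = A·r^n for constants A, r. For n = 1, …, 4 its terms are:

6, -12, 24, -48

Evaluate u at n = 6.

-192

Consecutive ratio: -12/6 = -2, and 24/(-12) = -2, so r = -2.
Then A·(-2)^1 = 6 gives A = -3, and u(n) = -3·(-2)^n.
u(6) = -3·(-2)^6 = -192.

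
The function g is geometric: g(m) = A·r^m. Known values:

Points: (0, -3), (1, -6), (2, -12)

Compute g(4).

Consecutive ratio: -6/(-3) = 2, and -12/(-6) = 2, so r = 2.
Then A·2^0 = -3 gives A = -3, and g(m) = -3·2^m.
g(4) = -3·2^4 = -48.

-48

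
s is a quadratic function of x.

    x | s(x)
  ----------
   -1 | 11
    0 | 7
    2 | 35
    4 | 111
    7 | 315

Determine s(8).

407

Write s(x) = ax² + bx + c; the 5 given values yield a linear system in the 3 coefficients.
Solving, s(x) = 6x² + 2x + 7.
Then s(8) = 407.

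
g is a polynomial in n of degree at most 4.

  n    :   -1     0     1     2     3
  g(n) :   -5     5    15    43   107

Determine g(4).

Write g(n) = an^4 + bn³ + cn² + dn + e; the 5 given values yield a linear system in the 5 coefficients.
Solving, the leading coefficient vanishes, and g(n) = 3n³ + 7n + 5.
Then g(4) = 225.

225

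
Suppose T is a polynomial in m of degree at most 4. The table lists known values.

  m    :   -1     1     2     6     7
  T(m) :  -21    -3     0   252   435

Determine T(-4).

Write T(m) = am^4 + bm³ + cm² + dm + e; the 5 given values yield a linear system in the 5 coefficients.
Solving, the leading coefficient vanishes, and T(m) = 2m³ - 6m² + 7m - 6.
Then T(-4) = -258.

-258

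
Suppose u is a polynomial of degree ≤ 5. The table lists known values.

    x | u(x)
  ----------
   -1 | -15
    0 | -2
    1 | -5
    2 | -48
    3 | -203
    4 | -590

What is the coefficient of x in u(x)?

First differences: 13, -3, -43, -155, -387. Second differences: -16, -40, -112, -232. Third differences: -24, -72, -120. Fourth differences: -48, -48.
Level-4 differences are constant, so u has degree 4.
Fitting a degree-4 polynomial gives u(x) = -2x^4 - 6x² + 5x - 2.
The coefficient of x is 5.

5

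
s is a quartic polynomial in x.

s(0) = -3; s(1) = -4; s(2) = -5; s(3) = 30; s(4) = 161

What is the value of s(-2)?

-25

Write s(x) = ax^4 + bx³ + cx² + dx + e; the 5 given values yield a linear system in the 5 coefficients.
Solving, s(x) = x^4 - 7x² + 5x - 3.
Then s(-2) = -25.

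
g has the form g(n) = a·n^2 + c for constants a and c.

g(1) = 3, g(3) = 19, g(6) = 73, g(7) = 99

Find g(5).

From g(1) = 3 and g(3) = 19: 1a + c = 3 and 9a + c = 19.
Subtracting: 8a = 16, so a = 2; then c = 3 − 2·1 = 1.
So g(n) = 2n² + 1, and g(5) = 51.

51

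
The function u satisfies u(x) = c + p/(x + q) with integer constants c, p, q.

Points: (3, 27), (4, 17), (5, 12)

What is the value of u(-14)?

-7

(u(x) − c)(x + q) = p for each data point; the three points give a linear system in c and q, then p follows.
Solving: c = -3, q = -1, p = 60, so u(x) = -3 + 60/(x − 1).
Then u(-14) = -3 + 60/(-15) = -7.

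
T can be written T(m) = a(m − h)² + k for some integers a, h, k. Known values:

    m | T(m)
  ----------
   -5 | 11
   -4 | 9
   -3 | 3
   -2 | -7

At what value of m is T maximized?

-5

First differences -2, -6, -10; second difference -4 = 2a, so a = -2.
Expanding, the m-coefficient is −2ah = 4h; matching it to the data gives h = -5, and then k = 11.
So T(m) = -2(m + 5)² + 11.
Hence h = -5.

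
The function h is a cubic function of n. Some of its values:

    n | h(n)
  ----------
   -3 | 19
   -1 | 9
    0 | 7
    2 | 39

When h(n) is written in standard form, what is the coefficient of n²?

Write h(n) = an³ + bn² + cn + d; the 4 given values yield a linear system in the 4 coefficients.
Solving, h(n) = n³ + 5n² + 2n + 7.
The coefficient of n² is 5.

5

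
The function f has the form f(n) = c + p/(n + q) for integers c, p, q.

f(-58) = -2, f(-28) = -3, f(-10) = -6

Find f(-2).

(f(n) − c)(n + q) = p for each data point; the three points give a linear system in c and q, then p follows.
Solving: c = -1, q = -2, p = 60, so f(n) = -1 + 60/(n − 2).
Then f(-2) = -1 + 60/(-4) = -16.

-16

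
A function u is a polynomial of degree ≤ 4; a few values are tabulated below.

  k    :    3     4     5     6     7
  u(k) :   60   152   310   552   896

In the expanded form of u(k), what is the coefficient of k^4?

First differences: 92, 158, 242, 344. Second differences: 66, 84, 102. Third differences: 18, 18.
Level-3 differences are constant, so u has degree 3.
Fitting a degree-3 polynomial gives u(k) = 3k³ - 3k² + 2k.
The coefficient of k^4 is 0.

0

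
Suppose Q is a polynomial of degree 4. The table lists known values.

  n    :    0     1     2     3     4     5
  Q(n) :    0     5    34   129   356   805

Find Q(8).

4744

First differences: 5, 29, 95, 227, 449. Second differences: 24, 66, 132, 222. Third differences: 42, 66, 90. Fourth differences: 24, 24.
Level-4 differences are constant, so Q has degree 4.
Fitting a degree-4 polynomial gives Q(n) = n^4 + n³ + 2n² + n.
Then Q(8) = 4744.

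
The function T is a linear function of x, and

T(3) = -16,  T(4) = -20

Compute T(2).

-12

Write T(x) = ax + b; the 2 given values yield a linear system in the 2 coefficients.
Solving, T(x) = -4x - 4.
Then T(2) = -12.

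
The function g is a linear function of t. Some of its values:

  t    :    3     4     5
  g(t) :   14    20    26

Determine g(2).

First differences: 6, 6.
Level-1 differences are constant, so g has degree 1.
Fitting a degree-1 polynomial gives g(t) = 6t - 4.
Then g(2) = 8.

8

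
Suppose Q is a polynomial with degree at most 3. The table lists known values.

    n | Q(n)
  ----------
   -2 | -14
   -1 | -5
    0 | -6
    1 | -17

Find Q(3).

-69

First differences: 9, -1, -11. Second differences: -10, -10.
Level-2 differences are constant, so Q has degree 2.
Fitting a degree-2 polynomial gives Q(n) = -5n² - 6n - 6.
Then Q(3) = -69.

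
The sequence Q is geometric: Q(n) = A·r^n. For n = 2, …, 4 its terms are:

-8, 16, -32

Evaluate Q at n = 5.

64

Consecutive ratio: 16/(-8) = -2, and -32/16 = -2, so r = -2.
Then A·(-2)^2 = -8 gives A = -2, and Q(n) = -2·(-2)^n.
Q(5) = -2·(-2)^5 = 64.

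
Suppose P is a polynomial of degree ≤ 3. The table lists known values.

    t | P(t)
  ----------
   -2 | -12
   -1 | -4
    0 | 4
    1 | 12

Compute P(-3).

Write P(t) = at³ + bt² + ct + d; the 4 given values yield a linear system in the 4 coefficients.
Solving, the top 2 coefficients vanish, and P(t) = 8t + 4.
Then P(-3) = -20.

-20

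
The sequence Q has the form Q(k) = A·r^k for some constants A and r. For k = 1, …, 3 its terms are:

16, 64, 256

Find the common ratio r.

4

Consecutive ratio: 64/16 = 4, and 256/64 = 4, so r = 4.
Then A·4^1 = 16 gives A = 4, and Q(k) = 4·4^k.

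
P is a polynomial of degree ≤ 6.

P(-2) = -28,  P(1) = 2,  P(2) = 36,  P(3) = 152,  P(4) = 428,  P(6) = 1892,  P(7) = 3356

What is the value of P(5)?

966

Write P(m) = am^6 + bm^5 + cm^4 + dm³ + em² + pm + q; the 7 given values yield a linear system in the 7 coefficients.
Solving, the top 2 coefficients vanish, and P(m) = m^4 + 3m³ - 2m² + 4m - 4.
Then P(5) = 966.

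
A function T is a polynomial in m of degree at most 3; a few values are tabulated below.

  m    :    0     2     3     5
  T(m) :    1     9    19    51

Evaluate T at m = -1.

3

Write T(m) = am³ + bm² + cm + d; the 4 given values yield a linear system in the 4 coefficients.
Solving, the leading coefficient vanishes, and T(m) = 2m² + 1.
Then T(-1) = 3.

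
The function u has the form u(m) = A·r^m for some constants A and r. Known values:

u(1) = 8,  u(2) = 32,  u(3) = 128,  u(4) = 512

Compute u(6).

8192

Consecutive ratio: 32/8 = 4, and 128/32 = 4, so r = 4.
Then A·4^1 = 8 gives A = 2, and u(m) = 2·4^m.
u(6) = 2·4^6 = 8192.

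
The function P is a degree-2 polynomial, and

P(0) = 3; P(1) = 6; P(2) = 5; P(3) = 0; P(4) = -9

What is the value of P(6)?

First differences: 3, -1, -5, -9. Second differences: -4, -4, -4.
Level-2 differences are constant, so P has degree 2.
Fitting a degree-2 polynomial gives P(x) = -2x² + 5x + 3.
Then P(6) = -39.

-39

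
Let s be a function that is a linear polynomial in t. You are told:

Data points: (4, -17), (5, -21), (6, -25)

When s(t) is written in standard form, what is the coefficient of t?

-4

First differences: -4, -4.
Level-1 differences are constant, so s has degree 1.
Fitting a degree-1 polynomial gives s(t) = -4t - 1.
The coefficient of t is -4.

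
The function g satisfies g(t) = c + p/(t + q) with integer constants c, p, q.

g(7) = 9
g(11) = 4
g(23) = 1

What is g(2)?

-41

(g(t) − c)(t + q) = p for each data point; the three points give a linear system in c and q, then p follows.
Solving: c = -1, q = -3, p = 40, so g(t) = -1 + 40/(t − 3).
Then g(2) = -1 + 40/(-1) = -41.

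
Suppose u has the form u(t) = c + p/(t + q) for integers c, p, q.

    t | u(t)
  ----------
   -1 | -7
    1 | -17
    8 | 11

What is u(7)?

(u(t) − c)(t + q) = p for each data point; the three points give a linear system in c and q, then p follows.
Solving: c = 3, q = -3, p = 40, so u(t) = 3 + 40/(t − 3).
Then u(7) = 3 + 40/4 = 13.

13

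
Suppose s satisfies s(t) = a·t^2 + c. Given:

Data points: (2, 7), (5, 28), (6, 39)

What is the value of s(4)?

From s(2) = 7 and s(5) = 28: 4a + c = 7 and 25a + c = 28.
Subtracting: 21a = 21, so a = 1; then c = 7 − 1·4 = 3.
So s(t) = 1t² + 3, and s(4) = 19.

19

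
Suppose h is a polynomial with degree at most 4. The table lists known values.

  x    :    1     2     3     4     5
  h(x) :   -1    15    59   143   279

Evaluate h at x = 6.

479

First differences: 16, 44, 84, 136. Second differences: 28, 40, 52. Third differences: 12, 12.
Level-3 differences are constant, so h has degree 3.
Fitting a degree-3 polynomial gives h(x) = 2x³ + 2x² - 4x - 1.
Then h(6) = 479.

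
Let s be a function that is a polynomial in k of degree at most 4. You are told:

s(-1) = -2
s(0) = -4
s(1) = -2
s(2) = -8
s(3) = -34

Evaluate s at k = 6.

-352

First differences: -2, 2, -6, -26. Second differences: 4, -8, -20. Third differences: -12, -12.
Level-3 differences are constant, so s has degree 3.
Fitting a degree-3 polynomial gives s(k) = -2k³ + 2k² + 2k - 4.
Then s(6) = -352.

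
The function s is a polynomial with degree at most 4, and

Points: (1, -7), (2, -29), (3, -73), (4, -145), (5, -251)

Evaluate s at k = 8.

First differences: -22, -44, -72, -106. Second differences: -22, -28, -34. Third differences: -6, -6.
Level-3 differences are constant, so s has degree 3.
Fitting a degree-3 polynomial gives s(k) = -k³ - 5k² - 1.
Then s(8) = -833.

-833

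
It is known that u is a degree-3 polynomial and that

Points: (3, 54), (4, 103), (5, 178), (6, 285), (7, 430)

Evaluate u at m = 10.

Write u(m) = am³ + bm² + cm + d; the 5 given values yield a linear system in the 4 coefficients.
Solving, u(m) = m³ + m² + 5m + 3.
Then u(10) = 1153.

1153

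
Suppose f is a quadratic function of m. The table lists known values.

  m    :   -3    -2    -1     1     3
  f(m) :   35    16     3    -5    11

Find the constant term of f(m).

-4

Write f(m) = am² + bm + c; the 5 given values yield a linear system in the 3 coefficients.
Solving, f(m) = 3m² - 4m - 4.
The constant term is f(0) = -4.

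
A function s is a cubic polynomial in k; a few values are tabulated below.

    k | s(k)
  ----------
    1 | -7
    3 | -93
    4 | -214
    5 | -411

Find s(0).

-6

Write s(k) = ak³ + bk² + ck + d; the 4 given values yield a linear system in the 4 coefficients.
Solving, s(k) = -3k³ - 2k² + 4k - 6.
Then s(0) = -6.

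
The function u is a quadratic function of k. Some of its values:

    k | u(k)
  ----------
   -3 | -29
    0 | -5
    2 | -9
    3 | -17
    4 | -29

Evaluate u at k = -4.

Write u(k) = ak² + bk + c; the 5 given values yield a linear system in the 3 coefficients.
Solving, u(k) = -2k² + 2k - 5.
Then u(-4) = -45.

-45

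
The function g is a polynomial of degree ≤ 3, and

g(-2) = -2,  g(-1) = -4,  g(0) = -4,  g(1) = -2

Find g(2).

2

Write g(t) = at³ + bt² + ct + d; the 4 given values yield a linear system in the 4 coefficients.
Solving, the leading coefficient vanishes, and g(t) = t² + t - 4.
Then g(2) = 2.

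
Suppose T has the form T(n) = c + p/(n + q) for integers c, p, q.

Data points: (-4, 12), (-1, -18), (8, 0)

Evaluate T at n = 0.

(T(n) − c)(n + q) = p for each data point; the three points give a linear system in c and q, then p follows.
Solving: c = 2, q = 2, p = -20, so T(n) = 2 − 20/(n + 2).
Then T(0) = 2 − 20/2 = -8.

-8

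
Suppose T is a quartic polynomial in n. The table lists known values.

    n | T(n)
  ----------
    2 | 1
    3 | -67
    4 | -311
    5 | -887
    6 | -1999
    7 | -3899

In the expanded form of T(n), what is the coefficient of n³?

First differences: -68, -244, -576, -1112, -1900. Second differences: -176, -332, -536, -788. Third differences: -156, -204, -252. Fourth differences: -48, -48.
Level-4 differences are constant, so T has degree 4.
Fitting a degree-4 polynomial gives T(n) = -2n^4 + 2n³ + 4n² + 4n - 7.
The coefficient of n³ is 2.

2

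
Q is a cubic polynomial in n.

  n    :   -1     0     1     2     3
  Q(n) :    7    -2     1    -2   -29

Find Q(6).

First differences: -9, 3, -3, -27. Second differences: 12, -6, -24. Third differences: -18, -18.
Level-3 differences are constant, so Q has degree 3.
Fitting a degree-3 polynomial gives Q(n) = -3n³ + 6n² - 2.
Then Q(6) = -434.

-434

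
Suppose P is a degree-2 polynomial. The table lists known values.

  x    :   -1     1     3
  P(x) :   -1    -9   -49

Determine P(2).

-25

Write P(x) = ax² + bx + c; the 3 given values yield a linear system in the 3 coefficients.
Solving, P(x) = -4x² - 4x - 1.
Then P(2) = -25.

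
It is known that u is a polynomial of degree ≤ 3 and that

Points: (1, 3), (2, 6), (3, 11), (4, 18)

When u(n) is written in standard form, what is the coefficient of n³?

0

First differences: 3, 5, 7. Second differences: 2, 2.
Level-2 differences are constant, so u has degree 2.
Fitting a degree-2 polynomial gives u(n) = n² + 2.
The coefficient of n³ is 0.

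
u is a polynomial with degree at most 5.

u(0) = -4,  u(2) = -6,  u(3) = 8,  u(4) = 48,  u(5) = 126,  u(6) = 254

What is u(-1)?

Write u(m) = am^5 + bm^4 + cm³ + dm² + em + p; the 6 given values yield a linear system in the 6 coefficients.
Solving, the top 2 coefficients vanish, and u(m) = 2m³ - 5m² + m - 4.
Then u(-1) = -12.

-12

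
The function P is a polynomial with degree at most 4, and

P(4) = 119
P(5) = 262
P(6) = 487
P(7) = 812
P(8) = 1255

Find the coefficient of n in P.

First differences: 143, 225, 325, 443. Second differences: 82, 100, 118. Third differences: 18, 18.
Level-3 differences are constant, so P has degree 3.
Fitting a degree-3 polynomial gives P(n) = 3n³ - 4n² - 4n + 7.
The coefficient of n is -4.

-4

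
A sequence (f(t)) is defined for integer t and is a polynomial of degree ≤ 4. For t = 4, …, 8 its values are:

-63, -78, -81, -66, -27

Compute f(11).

294

First differences: -15, -3, 15, 39. Second differences: 12, 18, 24. Third differences: 6, 6.
Level-3 differences are constant, so f has degree 3.
Fitting a degree-3 polynomial gives f(t) = t³ - 9t² + 5t - 3.
Then f(11) = 294.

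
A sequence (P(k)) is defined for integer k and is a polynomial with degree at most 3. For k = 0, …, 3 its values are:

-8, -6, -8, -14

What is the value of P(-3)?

-38

First differences: 2, -2, -6. Second differences: -4, -4.
Level-2 differences are constant, so P has degree 2.
Fitting a degree-2 polynomial gives P(k) = -2k² + 4k - 8.
Then P(-3) = -38.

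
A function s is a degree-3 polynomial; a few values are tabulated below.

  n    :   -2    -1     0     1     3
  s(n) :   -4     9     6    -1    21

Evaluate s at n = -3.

-45

Write s(n) = an³ + bn² + cn + d; the 5 given values yield a linear system in the 4 coefficients.
Solving, s(n) = 2n³ - 2n² - 7n + 6.
Then s(-3) = -45.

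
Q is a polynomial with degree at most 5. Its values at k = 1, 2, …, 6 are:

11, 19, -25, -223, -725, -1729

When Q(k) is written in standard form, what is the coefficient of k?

-1

First differences: 8, -44, -198, -502, -1004. Second differences: -52, -154, -304, -502. Third differences: -102, -150, -198. Fourth differences: -48, -48.
Level-4 differences are constant, so Q has degree 4.
Fitting a degree-4 polynomial gives Q(k) = -2k^4 + 3k³ + 6k² - k + 5.
The coefficient of k is -1.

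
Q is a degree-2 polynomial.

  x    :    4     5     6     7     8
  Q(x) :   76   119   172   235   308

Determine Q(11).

First differences: 43, 53, 63, 73. Second differences: 10, 10, 10.
Level-2 differences are constant, so Q has degree 2.
Fitting a degree-2 polynomial gives Q(x) = 5x² - 2x + 4.
Then Q(11) = 587.

587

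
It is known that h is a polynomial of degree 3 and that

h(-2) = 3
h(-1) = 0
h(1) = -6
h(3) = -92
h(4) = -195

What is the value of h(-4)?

Write h(n) = an³ + bn² + cn + d; the 5 given values yield a linear system in the 4 coefficients.
Solving, h(n) = -2n³ - 4n² - n + 1.
Then h(-4) = 69.

69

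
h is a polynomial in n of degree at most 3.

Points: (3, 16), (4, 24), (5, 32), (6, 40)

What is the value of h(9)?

First differences: 8, 8, 8.
Level-1 differences are constant, so h has degree 1.
Fitting a degree-1 polynomial gives h(n) = 8n - 8.
Then h(9) = 64.

64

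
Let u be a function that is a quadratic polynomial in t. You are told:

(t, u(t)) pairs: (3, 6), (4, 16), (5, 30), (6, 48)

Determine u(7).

Write u(t) = at² + bt + c; the 4 given values yield a linear system in the 3 coefficients.
Solving, u(t) = 2t² - 4t.
Then u(7) = 70.

70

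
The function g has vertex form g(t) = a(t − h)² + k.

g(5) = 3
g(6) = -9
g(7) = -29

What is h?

First differences -12, -20; second difference -8 = 2a, so a = -4.
Expanding, the t-coefficient is −2ah = 8h; matching it to the data gives h = 4, and then k = 7.
So g(t) = -4(t − 4)² + 7.
Hence h = 4.

4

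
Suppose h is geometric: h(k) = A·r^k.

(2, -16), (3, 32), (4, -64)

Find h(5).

Consecutive ratio: 32/(-16) = -2, and -64/32 = -2, so r = -2.
Then A·(-2)^2 = -16 gives A = -4, and h(k) = -4·(-2)^k.
h(5) = -4·(-2)^5 = 128.

128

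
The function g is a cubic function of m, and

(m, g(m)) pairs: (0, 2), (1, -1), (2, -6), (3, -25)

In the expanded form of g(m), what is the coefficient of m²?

5

Write g(m) = am³ + bm² + cm + d; the 4 given values yield a linear system in the 4 coefficients.
Solving, g(m) = -2m³ + 5m² - 6m + 2.
The coefficient of m² is 5.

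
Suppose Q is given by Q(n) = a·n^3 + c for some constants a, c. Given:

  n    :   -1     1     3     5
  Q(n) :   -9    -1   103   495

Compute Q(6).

859

From Q(-1) = -9 and Q(1) = -1: -1a + c = -9 and 1a + c = -1.
Subtracting: 2a = 8, so a = 4; then c = -9 − 4·(-1) = -5.
So Q(n) = 4n³ − 5, and Q(6) = 859.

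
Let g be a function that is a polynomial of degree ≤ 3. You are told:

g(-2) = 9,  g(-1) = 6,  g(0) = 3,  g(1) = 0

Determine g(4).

Write g(t) = at³ + bt² + ct + d; the 4 given values yield a linear system in the 4 coefficients.
Solving, the top 2 coefficients vanish, and g(t) = -3t + 3.
Then g(4) = -9.

-9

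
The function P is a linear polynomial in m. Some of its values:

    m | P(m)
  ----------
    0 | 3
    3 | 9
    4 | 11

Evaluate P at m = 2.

Write P(m) = am + b; the 3 given values yield a linear system in the 2 coefficients.
Solving, P(m) = 2m + 3.
Then P(2) = 7.

7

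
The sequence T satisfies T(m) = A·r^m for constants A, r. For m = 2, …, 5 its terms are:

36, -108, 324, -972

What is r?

Consecutive ratio: -108/36 = -3, and 324/(-108) = -3, so r = -3.
Then A·(-3)^2 = 36 gives A = 4, and T(m) = 4·(-3)^m.

-3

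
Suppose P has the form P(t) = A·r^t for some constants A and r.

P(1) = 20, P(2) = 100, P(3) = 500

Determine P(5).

Consecutive ratio: 100/20 = 5, and 500/100 = 5, so r = 5.
Then A·5^1 = 20 gives A = 4, and P(t) = 4·5^t.
P(5) = 4·5^5 = 12500.

12500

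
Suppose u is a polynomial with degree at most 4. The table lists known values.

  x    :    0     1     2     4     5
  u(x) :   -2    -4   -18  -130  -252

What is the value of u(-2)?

Write u(x) = ax^4 + bx³ + cx² + dx + e; the 5 given values yield a linear system in the 5 coefficients.
Solving, the leading coefficient vanishes, and u(x) = -2x³ - 2.
Then u(-2) = 14.

14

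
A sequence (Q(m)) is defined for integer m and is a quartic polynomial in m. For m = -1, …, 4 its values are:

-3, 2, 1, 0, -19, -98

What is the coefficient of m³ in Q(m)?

First differences: 5, -1, -1, -19, -79. Second differences: -6, 0, -18, -60. Third differences: 6, -18, -42. Fourth differences: -24, -24.
Level-4 differences are constant, so Q has degree 4.
Fitting a degree-4 polynomial gives Q(m) = -m^4 + 3m³ - 2m² - m + 2.
The coefficient of m³ is 3.

3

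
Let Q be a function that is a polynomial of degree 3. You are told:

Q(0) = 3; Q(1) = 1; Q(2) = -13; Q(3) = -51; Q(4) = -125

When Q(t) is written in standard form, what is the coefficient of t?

0

Write Q(t) = at³ + bt² + ct + d; the 5 given values yield a linear system in the 4 coefficients.
Solving, Q(t) = -2t³ + 3.
The coefficient of t is 0.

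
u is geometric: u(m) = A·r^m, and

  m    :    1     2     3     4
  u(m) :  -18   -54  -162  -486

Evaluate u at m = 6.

Consecutive ratio: -54/(-18) = 3, and -162/(-54) = 3, so r = 3.
Then A·3^1 = -18 gives A = -6, and u(m) = -6·3^m.
u(6) = -6·3^6 = -4374.

-4374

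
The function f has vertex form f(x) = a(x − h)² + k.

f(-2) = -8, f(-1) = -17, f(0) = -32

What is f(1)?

First differences -9, -15; second difference -6 = 2a, so a = -3.
Expanding, the x-coefficient is −2ah = 6h; matching it to the data gives h = -3, and then k = -5.
So f(x) = -3(x + 3)² − 5.
f(1) = -3·4² − 5 = -53.

-53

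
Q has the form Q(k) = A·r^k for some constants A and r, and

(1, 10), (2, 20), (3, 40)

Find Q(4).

Consecutive ratio: 20/10 = 2, and 40/20 = 2, so r = 2.
Then A·2^1 = 10 gives A = 5, and Q(k) = 5·2^k.
Q(4) = 5·2^4 = 80.

80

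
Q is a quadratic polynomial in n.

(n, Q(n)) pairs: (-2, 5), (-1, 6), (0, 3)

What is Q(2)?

-15

Write Q(n) = an² + bn + c; the 3 given values yield a linear system in the 3 coefficients.
Solving, Q(n) = -2n² - 5n + 3.
Then Q(2) = -15.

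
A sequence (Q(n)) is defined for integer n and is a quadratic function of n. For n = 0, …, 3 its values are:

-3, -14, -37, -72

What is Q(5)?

-178

Write Q(n) = an² + bn + c; the 4 given values yield a linear system in the 3 coefficients.
Solving, Q(n) = -6n² - 5n - 3.
Then Q(5) = -178.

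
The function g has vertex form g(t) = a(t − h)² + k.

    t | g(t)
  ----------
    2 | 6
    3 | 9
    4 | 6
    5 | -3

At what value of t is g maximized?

3

First differences 3, -3, -9; second difference -6 = 2a, so a = -3.
Expanding, the t-coefficient is −2ah = 6h; matching it to the data gives h = 3, and then k = 9.
So g(t) = -3(t − 3)² + 9.
Hence h = 3.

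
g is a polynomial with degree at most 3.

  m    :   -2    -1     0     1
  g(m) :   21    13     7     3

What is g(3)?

1

First differences: -8, -6, -4. Second differences: 2, 2.
Level-2 differences are constant, so g has degree 2.
Fitting a degree-2 polynomial gives g(m) = m² - 5m + 7.
Then g(3) = 1.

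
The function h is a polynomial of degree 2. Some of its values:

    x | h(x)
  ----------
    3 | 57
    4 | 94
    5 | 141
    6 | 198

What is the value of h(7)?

265

Write h(x) = ax² + bx + c; the 4 given values yield a linear system in the 3 coefficients.
Solving, h(x) = 5x² + 2x + 6.
Then h(7) = 265.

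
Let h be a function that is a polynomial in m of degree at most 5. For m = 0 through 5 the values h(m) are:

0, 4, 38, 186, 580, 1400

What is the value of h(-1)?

-10

First differences: 4, 34, 148, 394, 820. Second differences: 30, 114, 246, 426. Third differences: 84, 132, 180. Fourth differences: 48, 48.
Level-4 differences are constant, so h has degree 4.
Fitting a degree-4 polynomial gives h(m) = 2m^4 + 2m³ - 5m² + 5m.
Then h(-1) = -10.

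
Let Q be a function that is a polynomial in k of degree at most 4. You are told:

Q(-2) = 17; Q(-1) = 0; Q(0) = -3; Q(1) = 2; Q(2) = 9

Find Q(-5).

Write Q(k) = ak^4 + bk³ + ck² + dk + e; the 5 given values yield a linear system in the 5 coefficients.
Solving, the leading coefficient vanishes, and Q(k) = -k³ + 4k² + 2k - 3.
Then Q(-5) = 212.

212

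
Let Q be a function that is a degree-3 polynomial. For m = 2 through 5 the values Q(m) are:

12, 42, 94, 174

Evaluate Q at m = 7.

442

Write Q(m) = am³ + bm² + cm + d; the 4 given values yield a linear system in the 4 coefficients.
Solving, Q(m) = m³ + 2m² + m - 6.
Then Q(7) = 442.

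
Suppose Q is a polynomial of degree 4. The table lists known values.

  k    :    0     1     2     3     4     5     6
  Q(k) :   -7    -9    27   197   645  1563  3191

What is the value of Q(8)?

Write Q(k) = ak^4 + bk³ + ck² + dk + e; the 7 given values yield a linear system in the 5 coefficients.
Solving, Q(k) = 2k^4 + 4k³ - 7k² - k - 7.
Then Q(8) = 9777.

9777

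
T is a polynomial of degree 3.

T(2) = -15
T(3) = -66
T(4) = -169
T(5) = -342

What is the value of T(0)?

Write T(t) = at³ + bt² + ct + d; the 4 given values yield a linear system in the 4 coefficients.
Solving, T(t) = -3t³ + t² + t + 3.
Then T(0) = 3.

3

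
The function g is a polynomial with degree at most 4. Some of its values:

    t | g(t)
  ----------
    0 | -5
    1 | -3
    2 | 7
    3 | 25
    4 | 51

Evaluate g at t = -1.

1

First differences: 2, 10, 18, 26. Second differences: 8, 8, 8.
Level-2 differences are constant, so g has degree 2.
Fitting a degree-2 polynomial gives g(t) = 4t² - 2t - 5.
Then g(-1) = 1.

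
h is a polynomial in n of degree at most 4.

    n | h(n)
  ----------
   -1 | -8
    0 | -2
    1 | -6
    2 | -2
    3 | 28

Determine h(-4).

-266

First differences: 6, -4, 4, 30. Second differences: -10, 8, 26. Third differences: 18, 18.
Level-3 differences are constant, so h has degree 3.
Fitting a degree-3 polynomial gives h(n) = 3n³ - 5n² - 2n - 2.
Then h(-4) = -266.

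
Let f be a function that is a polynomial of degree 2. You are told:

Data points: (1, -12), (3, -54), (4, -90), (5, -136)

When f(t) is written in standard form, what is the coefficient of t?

Write f(t) = at² + bt + c; the 4 given values yield a linear system in the 3 coefficients.
Solving, f(t) = -5t² - t - 6.
The coefficient of t is -1.

-1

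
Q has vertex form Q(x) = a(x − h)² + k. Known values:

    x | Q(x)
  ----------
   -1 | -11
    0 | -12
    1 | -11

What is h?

0

First differences -1, 1; second difference 2 = 2a, so a = 1.
Expanding, the x-coefficient is −2ah = -2h; matching it to the data gives h = 0, and then k = -12.
So Q(x) = 1(x + 0)² − 12.
Hence h = 0.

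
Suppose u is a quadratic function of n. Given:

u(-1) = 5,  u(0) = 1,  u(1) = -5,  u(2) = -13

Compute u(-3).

First differences: -4, -6, -8. Second differences: -2, -2.
Level-2 differences are constant, so u has degree 2.
Fitting a degree-2 polynomial gives u(n) = -n² - 5n + 1.
Then u(-3) = 7.

7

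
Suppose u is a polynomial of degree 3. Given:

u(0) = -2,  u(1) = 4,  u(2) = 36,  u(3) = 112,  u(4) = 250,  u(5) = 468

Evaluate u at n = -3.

First differences: 6, 32, 76, 138, 218. Second differences: 26, 44, 62, 80. Third differences: 18, 18, 18.
Level-3 differences are constant, so u has degree 3.
Fitting a degree-3 polynomial gives u(n) = 3n³ + 4n² - n - 2.
Then u(-3) = -44.

-44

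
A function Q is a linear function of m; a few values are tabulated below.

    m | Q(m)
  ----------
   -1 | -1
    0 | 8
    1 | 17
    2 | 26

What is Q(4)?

First differences: 9, 9, 9.
Level-1 differences are constant, so Q has degree 1.
Fitting a degree-1 polynomial gives Q(m) = 9m + 8.
Then Q(4) = 44.

44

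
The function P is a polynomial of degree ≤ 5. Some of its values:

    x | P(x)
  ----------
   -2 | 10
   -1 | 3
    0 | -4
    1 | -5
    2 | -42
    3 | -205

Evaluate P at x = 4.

Write P(x) = ax^5 + bx^4 + cx³ + dx² + ex + p; the 6 given values yield a linear system in the 6 coefficients.
Solving, the leading coefficient vanishes, and P(x) = -2x^4 - 3x³ + 5x² - x - 4.
Then P(4) = -632.

-632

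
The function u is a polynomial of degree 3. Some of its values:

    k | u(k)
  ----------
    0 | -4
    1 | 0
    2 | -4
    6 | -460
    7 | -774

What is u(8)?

Write u(k) = ak³ + bk² + ck + d; the 5 given values yield a linear system in the 4 coefficients.
Solving, u(k) = -3k³ + 5k² + 2k - 4.
Then u(8) = -1204.

-1204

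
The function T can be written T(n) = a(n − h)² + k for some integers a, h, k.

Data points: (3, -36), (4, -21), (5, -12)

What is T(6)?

First differences 15, 9; second difference -6 = 2a, so a = -3.
Expanding, the n-coefficient is −2ah = 6h; matching it to the data gives h = 6, and then k = -9.
So T(n) = -3(n − 6)² − 9.
T(6) = -3·0² − 9 = -9.

-9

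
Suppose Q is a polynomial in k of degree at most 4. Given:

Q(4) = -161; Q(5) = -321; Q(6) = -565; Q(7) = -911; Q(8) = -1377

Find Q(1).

Write Q(k) = ak^4 + bk³ + ck² + dk + e; the 5 given values yield a linear system in the 5 coefficients.
Solving, the leading coefficient vanishes, and Q(k) = -3k³ + 3k² - 4k - 1.
Then Q(1) = -5.

-5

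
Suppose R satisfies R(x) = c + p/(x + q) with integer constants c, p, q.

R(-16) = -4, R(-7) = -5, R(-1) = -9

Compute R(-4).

-6

(R(x) − c)(x + q) = p for each data point; the three points give a linear system in c and q, then p follows.
Solving: c = -3, q = -2, p = 18, so R(x) = -3 + 18/(x − 2).
Then R(-4) = -3 + 18/(-6) = -6.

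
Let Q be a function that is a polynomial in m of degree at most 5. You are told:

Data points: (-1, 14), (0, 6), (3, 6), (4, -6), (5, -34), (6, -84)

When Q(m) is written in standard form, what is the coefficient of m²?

Write Q(m) = am^5 + bm^4 + cm³ + dm² + em + p; the 6 given values yield a linear system in the 6 coefficients.
Solving, the top 2 coefficients vanish, and Q(m) = -m³ + 4m² - 3m + 6.
The coefficient of m² is 4.

4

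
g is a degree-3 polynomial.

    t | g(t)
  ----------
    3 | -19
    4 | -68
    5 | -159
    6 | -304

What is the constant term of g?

Write g(t) = at³ + bt² + ct + d; the 4 given values yield a linear system in the 4 coefficients.
Solving, g(t) = -2t³ + 3t² + 4t - 4.
The constant term is g(0) = -4.

-4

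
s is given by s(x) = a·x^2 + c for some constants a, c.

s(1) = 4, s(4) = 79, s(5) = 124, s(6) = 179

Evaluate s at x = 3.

44

From s(1) = 4 and s(4) = 79: 1a + c = 4 and 16a + c = 79.
Subtracting: 15a = 75, so a = 5; then c = 4 − 5·1 = -1.
So s(x) = 5x² − 1, and s(3) = 44.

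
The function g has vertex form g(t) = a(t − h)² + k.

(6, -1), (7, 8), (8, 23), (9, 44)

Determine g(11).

First differences 9, 15, 21; second difference 6 = 2a, so a = 3.
Expanding, the t-coefficient is −2ah = -6h; matching it to the data gives h = 5, and then k = -4.
So g(t) = 3(t − 5)² − 4.
g(11) = 3·6² − 4 = 104.

104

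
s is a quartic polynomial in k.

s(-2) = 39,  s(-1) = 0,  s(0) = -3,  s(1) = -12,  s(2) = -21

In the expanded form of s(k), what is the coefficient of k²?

-5

Write s(k) = ak^4 + bk³ + ck² + dk + e; the 5 given values yield a linear system in the 5 coefficients.
Solving, s(k) = 2k^4 - 3k³ - 5k² - 3k - 3.
The coefficient of k² is -5.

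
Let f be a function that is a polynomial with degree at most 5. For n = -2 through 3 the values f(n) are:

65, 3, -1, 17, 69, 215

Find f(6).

First differences: -62, -4, 18, 52, 146. Second differences: 58, 22, 34, 94. Third differences: -36, 12, 60. Fourth differences: 48, 48.
Level-4 differences are constant, so f has degree 4.
Fitting a degree-4 polynomial gives f(n) = 2n^4 - 2n³ + 9n² + 9n - 1.
Then f(6) = 2537.

2537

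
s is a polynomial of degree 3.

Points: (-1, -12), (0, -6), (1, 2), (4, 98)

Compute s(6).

282

Write s(k) = ak³ + bk² + ck + d; the 4 given values yield a linear system in the 4 coefficients.
Solving, s(k) = k³ + k² + 6k - 6.
Then s(6) = 282.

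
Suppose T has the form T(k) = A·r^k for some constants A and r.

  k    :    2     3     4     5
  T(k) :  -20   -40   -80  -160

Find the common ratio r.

2

Consecutive ratio: -40/(-20) = 2, and -80/(-40) = 2, so r = 2.
Then A·2^2 = -20 gives A = -5, and T(k) = -5·2^k.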